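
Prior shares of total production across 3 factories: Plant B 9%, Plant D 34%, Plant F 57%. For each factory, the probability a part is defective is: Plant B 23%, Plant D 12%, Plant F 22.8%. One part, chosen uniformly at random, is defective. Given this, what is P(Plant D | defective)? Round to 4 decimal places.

By Bayes' rule, posterior ∝ prior × likelihood:
  Plant B: 0.09 × 0.23 = 0.0207
  Plant D: 0.34 × 0.12 = 0.0408
  Plant F: 0.57 × 0.228 = 0.12996
Total = 0.19146.
P(Plant D | evidence) = 0.0408 / 0.19146 ≈ 0.2131.

0.2131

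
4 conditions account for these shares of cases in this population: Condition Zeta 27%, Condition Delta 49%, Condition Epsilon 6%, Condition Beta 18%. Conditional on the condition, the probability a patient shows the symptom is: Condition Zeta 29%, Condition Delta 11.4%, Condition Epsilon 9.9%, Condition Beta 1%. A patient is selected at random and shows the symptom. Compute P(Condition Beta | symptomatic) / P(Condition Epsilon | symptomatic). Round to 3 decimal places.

0.303

Compute prior × likelihood for every hypothesis:
  Condition Zeta: 0.27 × 0.29 = 0.0783
  Condition Delta: 0.49 × 0.114 = 0.05586
  Condition Epsilon: 0.06 × 0.099 = 0.00594
  Condition Beta: 0.18 × 0.01 = 0.0018
Normalizing constant = 0.1419.
The ratio is 0.0018 / 0.00594 (the normalizer cancels) = 0.303.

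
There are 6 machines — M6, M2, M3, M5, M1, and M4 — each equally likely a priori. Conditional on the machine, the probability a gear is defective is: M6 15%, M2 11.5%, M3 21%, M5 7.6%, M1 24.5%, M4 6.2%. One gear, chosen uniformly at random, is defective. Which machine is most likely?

M1

With a uniform prior (1/6 each), posterior ∝ likelihood:
  M6: 0.15
  M2: 0.115
  M3: 0.21
  M5: 0.076
  M1: 0.245
  M4: 0.062
Normalizing constant = 0.858.
Largest term belongs to M1, so M1 is most probable.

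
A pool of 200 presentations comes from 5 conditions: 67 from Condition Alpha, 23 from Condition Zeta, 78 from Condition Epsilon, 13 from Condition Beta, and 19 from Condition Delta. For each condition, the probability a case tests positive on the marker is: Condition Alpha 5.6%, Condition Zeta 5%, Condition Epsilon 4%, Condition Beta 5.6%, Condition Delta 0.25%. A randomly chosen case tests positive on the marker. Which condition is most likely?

Condition Alpha

Compute prior × likelihood for every hypothesis:
  Condition Alpha: 0.335 × 0.056 = 0.01876
  Condition Zeta: 0.115 × 0.05 = 0.00575
  Condition Epsilon: 0.39 × 0.04 = 0.0156
  Condition Beta: 0.065 × 0.056 = 0.00364
  Condition Delta: 0.095 × 0.0025 = 0.0002375
Sum = 0.0439875.
Largest term belongs to Condition Alpha, so Condition Alpha is most probable.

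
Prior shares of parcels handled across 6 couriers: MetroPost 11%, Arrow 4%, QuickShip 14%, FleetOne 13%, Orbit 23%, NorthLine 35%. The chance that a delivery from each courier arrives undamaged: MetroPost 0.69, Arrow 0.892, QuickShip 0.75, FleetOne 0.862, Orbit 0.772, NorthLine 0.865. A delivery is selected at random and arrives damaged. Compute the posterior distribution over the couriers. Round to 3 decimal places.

MetroPost 0.178, Arrow 0.023, QuickShip 0.183, FleetOne 0.094, Orbit 0.274, NorthLine 0.247

Taking complements, P(damaged | each) = MetroPost 0.31, Arrow 0.108, QuickShip 0.25, FleetOne 0.138, Orbit 0.228, NorthLine 0.135.
Prior × likelihood for each hypothesis:
  MetroPost: 0.11 × 0.31 = 0.0341
  Arrow: 0.04 × 0.108 = 0.00432
  QuickShip: 0.14 × 0.25 = 0.035
  FleetOne: 0.13 × 0.138 = 0.01794
  Orbit: 0.23 × 0.228 = 0.05244
  NorthLine: 0.35 × 0.135 = 0.04725
Normalizing constant = 0.19105.
P(MetroPost | damaged) = 0.0341/0.19105 ≈ 0.178
P(Arrow | damaged) = 0.00432/0.19105 ≈ 0.023
P(QuickShip | damaged) = 0.035/0.19105 ≈ 0.183
P(FleetOne | damaged) = 0.01794/0.19105 ≈ 0.094
P(Orbit | damaged) = 0.05244/0.19105 ≈ 0.274
P(NorthLine | damaged) = 0.04725/0.19105 ≈ 0.247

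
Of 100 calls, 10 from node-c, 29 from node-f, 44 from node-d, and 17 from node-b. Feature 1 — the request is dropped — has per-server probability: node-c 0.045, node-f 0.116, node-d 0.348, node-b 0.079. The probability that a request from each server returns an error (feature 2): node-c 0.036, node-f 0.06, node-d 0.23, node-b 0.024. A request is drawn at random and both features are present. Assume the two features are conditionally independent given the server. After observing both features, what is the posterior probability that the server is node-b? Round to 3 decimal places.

0.009

Unnormalized posteriors (prior × likelihood):
  node-c: 0.1 × 0.045 × 0.036 = 0.000162
  node-f: 0.29 × 0.116 × 0.06 = 0.0020184
  node-d: 0.44 × 0.348 × 0.23 = 0.0352176
  node-b: 0.17 × 0.079 × 0.024 = 0.00032232
Normalizing constant = 0.03772032.
P(node-b | evidence) = 0.00032232 / 0.03772032 ≈ 0.009.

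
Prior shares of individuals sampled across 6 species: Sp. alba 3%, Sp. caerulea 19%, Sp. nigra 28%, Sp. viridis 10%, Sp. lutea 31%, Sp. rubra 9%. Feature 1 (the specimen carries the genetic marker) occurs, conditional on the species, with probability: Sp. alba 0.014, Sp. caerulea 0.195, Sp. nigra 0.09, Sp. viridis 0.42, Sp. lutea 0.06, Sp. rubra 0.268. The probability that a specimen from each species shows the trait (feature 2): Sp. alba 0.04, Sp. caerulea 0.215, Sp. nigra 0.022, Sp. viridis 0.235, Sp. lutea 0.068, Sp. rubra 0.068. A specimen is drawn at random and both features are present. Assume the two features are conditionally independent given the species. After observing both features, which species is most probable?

Sp. viridis

Compute prior × likelihood for every hypothesis:
  Sp. alba: 0.03 × 0.014 × 0.04 = 0.0000168
  Sp. caerulea: 0.19 × 0.195 × 0.215 = 0.00796575
  Sp. nigra: 0.28 × 0.09 × 0.022 = 0.0005544
  Sp. viridis: 0.1 × 0.42 × 0.235 = 0.00987
  Sp. lutea: 0.31 × 0.06 × 0.068 = 0.0012648
  Sp. rubra: 0.09 × 0.268 × 0.068 = 0.00164016
Sum = 0.02131191.
Largest term belongs to Sp. viridis, so Sp. viridis is most probable.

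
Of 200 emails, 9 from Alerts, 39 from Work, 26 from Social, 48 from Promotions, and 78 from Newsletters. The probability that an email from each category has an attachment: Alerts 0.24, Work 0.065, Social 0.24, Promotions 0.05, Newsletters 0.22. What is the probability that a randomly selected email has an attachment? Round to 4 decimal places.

0.1525

Prior × likelihood for each hypothesis:
  Alerts: 0.045 × 0.24 = 0.0108
  Work: 0.195 × 0.065 = 0.012675
  Social: 0.13 × 0.24 = 0.0312
  Promotions: 0.24 × 0.05 = 0.012
  Newsletters: 0.39 × 0.22 = 0.0858
P(attachment) = 0.0108 + 0.012675 + 0.0312 + 0.012 + 0.0858 = 0.152475 → 0.1525.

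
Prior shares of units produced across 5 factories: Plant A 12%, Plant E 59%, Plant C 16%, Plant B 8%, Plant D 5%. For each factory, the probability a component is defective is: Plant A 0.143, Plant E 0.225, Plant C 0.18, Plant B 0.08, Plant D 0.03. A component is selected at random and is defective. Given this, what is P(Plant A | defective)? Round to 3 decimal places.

Prior × likelihood for each hypothesis:
  Plant A: 0.12 × 0.143 = 0.01716
  Plant E: 0.59 × 0.225 = 0.13275
  Plant C: 0.16 × 0.18 = 0.0288
  Plant B: 0.08 × 0.08 = 0.0064
  Plant D: 0.05 × 0.03 = 0.0015
Total = 0.18661.
P(Plant A | evidence) = 0.01716 / 0.18661 ≈ 0.092.

0.092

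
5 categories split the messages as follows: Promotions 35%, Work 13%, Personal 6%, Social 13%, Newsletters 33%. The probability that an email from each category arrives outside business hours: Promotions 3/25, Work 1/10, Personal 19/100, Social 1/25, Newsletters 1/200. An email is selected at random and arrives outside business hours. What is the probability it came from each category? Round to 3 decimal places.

Promotions 0.573, Work 0.177, Personal 0.156, Social 0.071, Newsletters 0.023

Prior × likelihood for each hypothesis:
  Promotions: 0.35 × 0.12 = 0.042
  Work: 0.13 × 0.1 = 0.013
  Personal: 0.06 × 0.19 = 0.0114
  Social: 0.13 × 0.04 = 0.0052
  Newsletters: 0.33 × 0.005 = 0.00165
Total = 0.07325.
P(Promotions | off-hours) = 0.042/0.07325 ≈ 0.573
P(Work | off-hours) = 0.013/0.07325 ≈ 0.177
P(Personal | off-hours) = 0.0114/0.07325 ≈ 0.156
P(Social | off-hours) = 0.0052/0.07325 ≈ 0.071
P(Newsletters | off-hours) = 0.00165/0.07325 ≈ 0.023
(Check: 0.573+0.177+0.156+0.071+0.023 = 1.000.)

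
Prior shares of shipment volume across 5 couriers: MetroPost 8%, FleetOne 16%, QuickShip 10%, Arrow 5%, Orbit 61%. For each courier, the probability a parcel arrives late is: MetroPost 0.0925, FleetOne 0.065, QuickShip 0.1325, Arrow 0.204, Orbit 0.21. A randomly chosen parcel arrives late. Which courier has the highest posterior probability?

Orbit

Prior × likelihood for each hypothesis:
  MetroPost: 0.08 × 0.0925 = 0.0074
  FleetOne: 0.16 × 0.065 = 0.0104
  QuickShip: 0.1 × 0.1325 = 0.01325
  Arrow: 0.05 × 0.204 = 0.0102
  Orbit: 0.61 × 0.21 = 0.1281
Sum = 0.16935.
Largest term belongs to Orbit, so Orbit is most probable.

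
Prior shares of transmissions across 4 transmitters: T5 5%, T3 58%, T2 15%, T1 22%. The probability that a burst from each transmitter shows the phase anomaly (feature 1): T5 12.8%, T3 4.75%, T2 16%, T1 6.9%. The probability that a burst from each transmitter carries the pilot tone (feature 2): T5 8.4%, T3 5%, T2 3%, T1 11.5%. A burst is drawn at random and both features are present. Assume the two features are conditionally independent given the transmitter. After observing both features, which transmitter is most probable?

Unnormalized posteriors (prior × likelihood):
  T5: 0.05 × 0.128 × 0.084 = 0.0005376
  T3: 0.58 × 0.0475 × 0.05 = 0.0013775
  T2: 0.15 × 0.16 × 0.03 = 0.00072
  T1: 0.22 × 0.069 × 0.115 = 0.0017457
Total = 0.0043808.
Largest term belongs to T1, so T1 is most probable.

T1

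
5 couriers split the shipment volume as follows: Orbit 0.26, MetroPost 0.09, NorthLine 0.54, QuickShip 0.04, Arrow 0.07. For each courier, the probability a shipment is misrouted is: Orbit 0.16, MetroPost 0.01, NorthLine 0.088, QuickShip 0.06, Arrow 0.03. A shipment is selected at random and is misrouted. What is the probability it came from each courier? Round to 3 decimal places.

Prior × likelihood for each hypothesis:
  Orbit: 0.26 × 0.16 = 0.0416
  MetroPost: 0.09 × 0.01 = 0.0009
  NorthLine: 0.54 × 0.088 = 0.04752
  QuickShip: 0.04 × 0.06 = 0.0024
  Arrow: 0.07 × 0.03 = 0.0021
Sum = 0.09452.
P(Orbit | misrouted) = 0.0416/0.09452 ≈ 0.440
P(MetroPost | misrouted) = 0.0009/0.09452 ≈ 0.010
P(NorthLine | misrouted) = 0.04752/0.09452 ≈ 0.503
P(QuickShip | misrouted) = 0.0024/0.09452 ≈ 0.025
P(Arrow | misrouted) = 0.0021/0.09452 ≈ 0.022
(Check: 0.440+0.010+0.503+0.025+0.022 = 1.000.)

Orbit 0.440, MetroPost 0.010, NorthLine 0.503, QuickShip 0.025, Arrow 0.022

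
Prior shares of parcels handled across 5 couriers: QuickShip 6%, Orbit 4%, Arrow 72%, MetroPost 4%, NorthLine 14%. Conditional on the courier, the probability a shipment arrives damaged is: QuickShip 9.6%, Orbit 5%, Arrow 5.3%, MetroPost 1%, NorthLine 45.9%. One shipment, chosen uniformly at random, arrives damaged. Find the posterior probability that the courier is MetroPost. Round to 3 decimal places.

Unnormalized posteriors (prior × likelihood):
  QuickShip: 0.06 × 0.096 = 0.00576
  Orbit: 0.04 × 0.05 = 0.002
  Arrow: 0.72 × 0.053 = 0.03816
  MetroPost: 0.04 × 0.01 = 0.0004
  NorthLine: 0.14 × 0.459 = 0.06426
Normalizing constant = 0.11058.
P(MetroPost | evidence) = 0.0004 / 0.11058 ≈ 0.004.

0.004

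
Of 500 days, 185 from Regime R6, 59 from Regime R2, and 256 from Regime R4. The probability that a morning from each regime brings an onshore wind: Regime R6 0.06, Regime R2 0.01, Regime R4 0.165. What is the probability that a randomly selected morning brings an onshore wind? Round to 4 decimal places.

Unnormalized posteriors (prior × likelihood):
  Regime R6: 0.37 × 0.06 = 0.0222
  Regime R2: 0.118 × 0.01 = 0.00118
  Regime R4: 0.512 × 0.165 = 0.08448
P(onshore) = 0.0222 + 0.00118 + 0.08448 = 0.10786 → 0.1079.

0.1079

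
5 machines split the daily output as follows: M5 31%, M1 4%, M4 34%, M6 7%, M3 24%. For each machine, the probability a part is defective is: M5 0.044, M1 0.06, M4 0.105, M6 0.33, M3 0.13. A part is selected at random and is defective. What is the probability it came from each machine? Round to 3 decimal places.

M5 0.129, M1 0.023, M4 0.337, M6 0.218, M3 0.294

Unnormalized posteriors (prior × likelihood):
  M5: 0.31 × 0.044 = 0.01364
  M1: 0.04 × 0.06 = 0.0024
  M4: 0.34 × 0.105 = 0.0357
  M6: 0.07 × 0.33 = 0.0231
  M3: 0.24 × 0.13 = 0.0312
Total = 0.10604.
P(M5 | defective) = 0.01364/0.10604 ≈ 0.129
P(M1 | defective) = 0.0024/0.10604 ≈ 0.023
P(M4 | defective) = 0.0357/0.10604 ≈ 0.337
P(M6 | defective) = 0.0231/0.10604 ≈ 0.218
P(M3 | defective) = 0.0312/0.10604 ≈ 0.294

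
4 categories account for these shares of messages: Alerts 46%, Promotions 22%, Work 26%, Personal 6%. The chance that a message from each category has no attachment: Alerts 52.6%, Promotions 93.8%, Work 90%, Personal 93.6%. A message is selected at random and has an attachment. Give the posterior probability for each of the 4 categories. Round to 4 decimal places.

Taking complements, P(attachment | each) = Alerts 0.474, Promotions 0.062, Work 0.1, Personal 0.064.
Prior × likelihood for each hypothesis:
  Alerts: 0.46 × 0.474 = 0.21804
  Promotions: 0.22 × 0.062 = 0.01364
  Work: 0.26 × 0.1 = 0.026
  Personal: 0.06 × 0.064 = 0.00384
Sum = 0.26152.
P(Alerts | attachment) = 0.21804/0.26152 ≈ 0.8337
P(Promotions | attachment) = 0.01364/0.26152 ≈ 0.0522
P(Work | attachment) = 0.026/0.26152 ≈ 0.0994
P(Personal | attachment) = 0.00384/0.26152 ≈ 0.0147

Alerts 0.8337, Promotions 0.0522, Work 0.0994, Personal 0.0147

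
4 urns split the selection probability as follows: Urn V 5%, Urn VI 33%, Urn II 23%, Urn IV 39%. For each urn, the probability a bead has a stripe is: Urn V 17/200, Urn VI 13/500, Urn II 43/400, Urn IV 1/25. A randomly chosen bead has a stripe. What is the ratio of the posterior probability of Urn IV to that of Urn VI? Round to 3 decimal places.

1.818

By Bayes' rule, posterior ∝ prior × likelihood:
  Urn V: 0.05 × 0.085 = 0.00425
  Urn VI: 0.33 × 0.026 = 0.00858
  Urn II: 0.23 × 0.1075 = 0.024725
  Urn IV: 0.39 × 0.04 = 0.0156
Total = 0.053155.
The ratio is 0.0156 / 0.00858 (the normalizer cancels) = 1.818.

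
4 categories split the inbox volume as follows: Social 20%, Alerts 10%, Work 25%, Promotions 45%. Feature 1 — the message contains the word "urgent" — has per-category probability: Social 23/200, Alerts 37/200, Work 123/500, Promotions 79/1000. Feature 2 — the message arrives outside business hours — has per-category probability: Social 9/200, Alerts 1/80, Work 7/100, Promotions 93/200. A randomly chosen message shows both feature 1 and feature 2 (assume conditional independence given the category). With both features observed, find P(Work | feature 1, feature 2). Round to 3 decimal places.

0.195

Prior × likelihood for each hypothesis:
  Social: 0.2 × 0.115 × 0.045 = 0.001035
  Alerts: 0.1 × 0.185 × 0.0125 = 0.00023125
  Work: 0.25 × 0.246 × 0.07 = 0.004305
  Promotions: 0.45 × 0.079 × 0.465 = 0.01653075
Total = 0.022102.
P(Work | evidence) = 0.004305 / 0.022102 ≈ 0.195.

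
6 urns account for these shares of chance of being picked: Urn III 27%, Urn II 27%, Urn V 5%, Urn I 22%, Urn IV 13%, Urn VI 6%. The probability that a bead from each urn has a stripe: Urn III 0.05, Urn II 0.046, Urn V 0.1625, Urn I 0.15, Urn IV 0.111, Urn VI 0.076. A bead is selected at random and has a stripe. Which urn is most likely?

By Bayes' rule, posterior ∝ prior × likelihood:
  Urn III: 0.27 × 0.05 = 0.0135
  Urn II: 0.27 × 0.046 = 0.01242
  Urn V: 0.05 × 0.1625 = 0.008125
  Urn I: 0.22 × 0.15 = 0.033
  Urn IV: 0.13 × 0.111 = 0.01443
  Urn VI: 0.06 × 0.076 = 0.00456
Normalizing constant = 0.086035.
Largest term belongs to Urn I, so Urn I is most probable.

Urn I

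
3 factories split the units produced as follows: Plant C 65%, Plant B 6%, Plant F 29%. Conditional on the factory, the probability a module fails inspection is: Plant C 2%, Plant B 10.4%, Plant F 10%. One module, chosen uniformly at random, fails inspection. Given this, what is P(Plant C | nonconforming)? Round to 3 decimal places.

Unnormalized posteriors (prior × likelihood):
  Plant C: 0.65 × 0.02 = 0.013
  Plant B: 0.06 × 0.104 = 0.00624
  Plant F: 0.29 × 0.1 = 0.029
Normalizing constant = 0.04824.
P(Plant C | evidence) = 0.013 / 0.04824 ≈ 0.269.

0.269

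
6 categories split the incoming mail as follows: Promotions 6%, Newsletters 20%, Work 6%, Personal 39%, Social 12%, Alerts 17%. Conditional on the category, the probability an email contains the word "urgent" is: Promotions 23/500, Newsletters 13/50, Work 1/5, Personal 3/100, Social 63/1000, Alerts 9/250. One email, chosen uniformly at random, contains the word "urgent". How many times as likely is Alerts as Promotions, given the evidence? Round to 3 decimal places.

2.217

By Bayes' rule, posterior ∝ prior × likelihood:
  Promotions: 0.06 × 0.046 = 0.00276
  Newsletters: 0.2 × 0.26 = 0.052
  Work: 0.06 × 0.2 = 0.012
  Personal: 0.39 × 0.03 = 0.0117
  Social: 0.12 × 0.063 = 0.00756
  Alerts: 0.17 × 0.036 = 0.00612
Total = 0.09214.
The ratio is 0.00612 / 0.00276 (the normalizer cancels) = 2.217.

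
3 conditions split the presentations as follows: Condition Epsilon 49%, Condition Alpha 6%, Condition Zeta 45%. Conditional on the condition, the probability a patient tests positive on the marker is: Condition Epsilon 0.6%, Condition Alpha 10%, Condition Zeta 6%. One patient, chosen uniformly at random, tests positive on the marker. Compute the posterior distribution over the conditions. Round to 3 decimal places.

Compute prior × likelihood for every hypothesis:
  Condition Epsilon: 0.49 × 0.006 = 0.00294
  Condition Alpha: 0.06 × 0.1 = 0.006
  Condition Zeta: 0.45 × 0.06 = 0.027
Sum = 0.03594.
P(Condition Epsilon | marker-positive) = 0.00294/0.03594 ≈ 0.082
P(Condition Alpha | marker-positive) = 0.006/0.03594 ≈ 0.167
P(Condition Zeta | marker-positive) = 0.027/0.03594 ≈ 0.751

Condition Epsilon 0.082, Condition Alpha 0.167, Condition Zeta 0.751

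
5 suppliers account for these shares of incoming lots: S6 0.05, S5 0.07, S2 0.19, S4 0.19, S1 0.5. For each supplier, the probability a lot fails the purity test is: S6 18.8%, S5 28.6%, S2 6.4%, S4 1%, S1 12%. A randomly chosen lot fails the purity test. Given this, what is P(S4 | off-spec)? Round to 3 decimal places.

Prior × likelihood for each hypothesis:
  S6: 0.05 × 0.188 = 0.0094
  S5: 0.07 × 0.286 = 0.02002
  S2: 0.19 × 0.064 = 0.01216
  S4: 0.19 × 0.01 = 0.0019
  S1: 0.5 × 0.12 = 0.06
Normalizing constant = 0.10348.
P(S4 | evidence) = 0.0019 / 0.10348 ≈ 0.018.

0.018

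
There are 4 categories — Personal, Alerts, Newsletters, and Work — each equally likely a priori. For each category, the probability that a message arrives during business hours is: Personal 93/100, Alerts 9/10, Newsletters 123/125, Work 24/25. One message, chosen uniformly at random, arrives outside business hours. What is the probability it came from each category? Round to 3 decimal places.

Personal 0.310, Alerts 0.442, Newsletters 0.071, Work 0.177

Taking complements, P(off-hours | each) = Personal 0.07, Alerts 0.1, Newsletters 0.016, Work 0.04.
With a uniform prior (1/4 each), posterior ∝ likelihood:
  Personal: 0.07
  Alerts: 0.1
  Newsletters: 0.016
  Work: 0.04
Sum = 0.226.
P(Personal | off-hours) = 0.07/0.226 ≈ 0.310
P(Alerts | off-hours) = 0.1/0.226 ≈ 0.442
P(Newsletters | off-hours) = 0.016/0.226 ≈ 0.071
P(Work | off-hours) = 0.04/0.226 ≈ 0.177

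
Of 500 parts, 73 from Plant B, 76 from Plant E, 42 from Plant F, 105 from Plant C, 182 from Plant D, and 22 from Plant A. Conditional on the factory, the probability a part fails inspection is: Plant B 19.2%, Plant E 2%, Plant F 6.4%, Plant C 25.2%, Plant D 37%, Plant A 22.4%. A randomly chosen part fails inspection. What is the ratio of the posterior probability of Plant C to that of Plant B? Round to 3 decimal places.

1.888

Unnormalized posteriors (prior × likelihood):
  Plant B: 0.146 × 0.192 = 0.028032
  Plant E: 0.152 × 0.02 = 0.00304
  Plant F: 0.084 × 0.064 = 0.005376
  Plant C: 0.21 × 0.252 = 0.05292
  Plant D: 0.364 × 0.37 = 0.13468
  Plant A: 0.044 × 0.224 = 0.009856
Normalizing constant = 0.233904.
The ratio is 0.05292 / 0.028032 (the normalizer cancels) = 1.888.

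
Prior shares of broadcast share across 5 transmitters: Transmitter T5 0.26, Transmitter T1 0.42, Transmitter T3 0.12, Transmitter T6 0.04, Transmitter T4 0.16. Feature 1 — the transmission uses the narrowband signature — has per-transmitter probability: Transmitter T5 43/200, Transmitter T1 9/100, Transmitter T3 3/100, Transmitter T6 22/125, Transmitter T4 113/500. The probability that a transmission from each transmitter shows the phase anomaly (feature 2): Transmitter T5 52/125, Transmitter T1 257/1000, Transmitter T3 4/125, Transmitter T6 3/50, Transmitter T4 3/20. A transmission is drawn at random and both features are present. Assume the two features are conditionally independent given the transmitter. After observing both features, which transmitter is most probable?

Transmitter T5

Prior × likelihood for each hypothesis:
  Transmitter T5: 0.26 × 0.215 × 0.416 = 0.0232544
  Transmitter T1: 0.42 × 0.09 × 0.257 = 0.0097146
  Transmitter T3: 0.12 × 0.03 × 0.032 = 0.0001152
  Transmitter T6: 0.04 × 0.176 × 0.06 = 0.0004224
  Transmitter T4: 0.16 × 0.226 × 0.15 = 0.005424
Total = 0.0389306.
Largest term belongs to Transmitter T5, so Transmitter T5 is most probable.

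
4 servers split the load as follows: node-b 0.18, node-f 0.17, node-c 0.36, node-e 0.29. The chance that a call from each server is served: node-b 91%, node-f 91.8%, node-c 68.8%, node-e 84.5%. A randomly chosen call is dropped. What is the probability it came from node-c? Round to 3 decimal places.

0.599

Taking complements, P(dropped | each) = node-b 0.09, node-f 0.082, node-c 0.312, node-e 0.155.
By Bayes' rule, posterior ∝ prior × likelihood:
  node-b: 0.18 × 0.09 = 0.0162
  node-f: 0.17 × 0.082 = 0.01394
  node-c: 0.36 × 0.312 = 0.11232
  node-e: 0.29 × 0.155 = 0.04495
Normalizing constant = 0.18741.
P(node-c | evidence) = 0.11232 / 0.18741 ≈ 0.599.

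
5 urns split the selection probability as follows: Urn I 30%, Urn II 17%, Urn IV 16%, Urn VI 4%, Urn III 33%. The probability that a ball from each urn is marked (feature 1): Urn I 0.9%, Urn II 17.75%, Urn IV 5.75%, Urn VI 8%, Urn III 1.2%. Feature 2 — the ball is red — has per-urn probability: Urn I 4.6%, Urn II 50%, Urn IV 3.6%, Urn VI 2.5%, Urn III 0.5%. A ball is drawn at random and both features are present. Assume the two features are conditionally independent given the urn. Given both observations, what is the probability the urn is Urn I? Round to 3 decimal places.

Unnormalized posteriors (prior × likelihood):
  Urn I: 0.3 × 0.009 × 0.046 = 0.0001242
  Urn II: 0.17 × 0.1775 × 0.5 = 0.0150875
  Urn IV: 0.16 × 0.0575 × 0.036 = 0.0003312
  Urn VI: 0.04 × 0.08 × 0.025 = 0.00008
  Urn III: 0.33 × 0.012 × 0.005 = 0.0000198
Total = 0.0156427.
P(Urn I | evidence) = 0.0001242 / 0.0156427 ≈ 0.008.

0.008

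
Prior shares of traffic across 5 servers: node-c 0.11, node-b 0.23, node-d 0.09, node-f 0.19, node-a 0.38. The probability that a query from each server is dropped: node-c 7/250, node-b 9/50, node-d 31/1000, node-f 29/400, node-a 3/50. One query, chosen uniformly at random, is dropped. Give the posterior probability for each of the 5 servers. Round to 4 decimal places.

node-c 0.0367, node-b 0.4938, node-d 0.0333, node-f 0.1643, node-a 0.2719

Unnormalized posteriors (prior × likelihood):
  node-c: 0.11 × 0.028 = 0.00308
  node-b: 0.23 × 0.18 = 0.0414
  node-d: 0.09 × 0.031 = 0.00279
  node-f: 0.19 × 0.0725 = 0.013775
  node-a: 0.38 × 0.06 = 0.0228
Total = 0.083845.
P(node-c | dropped) = 0.00308/0.083845 ≈ 0.0367
P(node-b | dropped) = 0.0414/0.083845 ≈ 0.4938
P(node-d | dropped) = 0.00279/0.083845 ≈ 0.0333
P(node-f | dropped) = 0.013775/0.083845 ≈ 0.1643
P(node-a | dropped) = 0.0228/0.083845 ≈ 0.2719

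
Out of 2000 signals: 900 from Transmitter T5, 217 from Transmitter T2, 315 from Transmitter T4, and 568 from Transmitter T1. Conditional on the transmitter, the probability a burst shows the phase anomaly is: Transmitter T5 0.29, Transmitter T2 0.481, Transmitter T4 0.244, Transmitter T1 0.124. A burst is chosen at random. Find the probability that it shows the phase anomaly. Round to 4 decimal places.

0.2563

Prior × likelihood for each hypothesis:
  Transmitter T5: 0.45 × 0.29 = 0.1305
  Transmitter T2: 0.1085 × 0.481 = 0.0521885
  Transmitter T4: 0.1575 × 0.244 = 0.03843
  Transmitter T1: 0.284 × 0.124 = 0.035216
P(anomaly) = 0.1305 + 0.0521885 + 0.03843 + 0.035216 = 0.2563345 → 0.2563.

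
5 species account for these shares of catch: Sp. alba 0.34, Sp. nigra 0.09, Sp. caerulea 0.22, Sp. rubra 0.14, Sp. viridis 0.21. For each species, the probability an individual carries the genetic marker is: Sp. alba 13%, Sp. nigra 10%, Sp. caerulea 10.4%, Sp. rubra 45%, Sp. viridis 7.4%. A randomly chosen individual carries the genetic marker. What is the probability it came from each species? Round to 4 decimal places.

Compute prior × likelihood for every hypothesis:
  Sp. alba: 0.34 × 0.13 = 0.0442
  Sp. nigra: 0.09 × 0.1 = 0.009
  Sp. caerulea: 0.22 × 0.104 = 0.02288
  Sp. rubra: 0.14 × 0.45 = 0.063
  Sp. viridis: 0.21 × 0.074 = 0.01554
Normalizing constant = 0.15462.
P(Sp. alba | marker) = 0.0442/0.15462 ≈ 0.2859
P(Sp. nigra | marker) = 0.009/0.15462 ≈ 0.0582
P(Sp. caerulea | marker) = 0.02288/0.15462 ≈ 0.1480
P(Sp. rubra | marker) = 0.063/0.15462 ≈ 0.4075
P(Sp. viridis | marker) = 0.01554/0.15462 ≈ 0.1005

Sp. alba 0.2859, Sp. nigra 0.0582, Sp. caerulea 0.1480, Sp. rubra 0.4075, Sp. viridis 0.1005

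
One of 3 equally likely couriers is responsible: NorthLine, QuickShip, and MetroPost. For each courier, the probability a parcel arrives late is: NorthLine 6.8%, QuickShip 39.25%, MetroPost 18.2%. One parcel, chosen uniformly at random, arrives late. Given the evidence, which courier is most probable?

Since the prior is uniform, the posterior is proportional to the likelihood:
  NorthLine: 0.068
  QuickShip: 0.3925
  MetroPost: 0.182
Sum = 0.6425.
Largest term belongs to QuickShip, so QuickShip is most probable.

QuickShip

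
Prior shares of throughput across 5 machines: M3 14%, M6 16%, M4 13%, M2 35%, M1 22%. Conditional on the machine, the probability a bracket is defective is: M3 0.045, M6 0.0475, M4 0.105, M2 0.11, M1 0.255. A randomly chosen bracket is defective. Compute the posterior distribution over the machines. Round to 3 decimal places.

M3 0.052, M6 0.062, M4 0.112, M2 0.315, M1 0.459

By Bayes' rule, posterior ∝ prior × likelihood:
  M3: 0.14 × 0.045 = 0.0063
  M6: 0.16 × 0.0475 = 0.0076
  M4: 0.13 × 0.105 = 0.01365
  M2: 0.35 × 0.11 = 0.0385
  M1: 0.22 × 0.255 = 0.0561
Normalizing constant = 0.12215.
P(M3 | defective) = 0.0063/0.12215 ≈ 0.052
P(M6 | defective) = 0.0076/0.12215 ≈ 0.062
P(M4 | defective) = 0.01365/0.12215 ≈ 0.112
P(M2 | defective) = 0.0385/0.12215 ≈ 0.315
P(M1 | defective) = 0.0561/0.12215 ≈ 0.459
(Check: 0.052+0.062+0.112+0.315+0.459 = 1.000.)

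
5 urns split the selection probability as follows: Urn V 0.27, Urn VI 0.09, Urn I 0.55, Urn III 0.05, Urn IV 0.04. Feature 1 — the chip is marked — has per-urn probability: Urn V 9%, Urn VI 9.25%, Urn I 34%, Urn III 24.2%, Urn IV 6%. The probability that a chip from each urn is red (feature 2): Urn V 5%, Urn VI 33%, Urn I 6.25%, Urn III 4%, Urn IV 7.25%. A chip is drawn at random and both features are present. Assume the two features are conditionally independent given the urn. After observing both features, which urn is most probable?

Unnormalized posteriors (prior × likelihood):
  Urn V: 0.27 × 0.09 × 0.05 = 0.001215
  Urn VI: 0.09 × 0.0925 × 0.33 = 0.00274725
  Urn I: 0.55 × 0.34 × 0.0625 = 0.0116875
  Urn III: 0.05 × 0.242 × 0.04 = 0.000484
  Urn IV: 0.04 × 0.06 × 0.0725 = 0.000174
Total = 0.01630775.
Largest term belongs to Urn I, so Urn I is most probable.

Urn I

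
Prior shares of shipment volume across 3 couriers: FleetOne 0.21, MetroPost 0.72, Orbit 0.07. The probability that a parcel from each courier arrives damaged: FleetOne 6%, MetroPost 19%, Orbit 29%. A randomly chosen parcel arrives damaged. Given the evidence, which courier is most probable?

By Bayes' rule, posterior ∝ prior × likelihood:
  FleetOne: 0.21 × 0.06 = 0.0126
  MetroPost: 0.72 × 0.19 = 0.1368
  Orbit: 0.07 × 0.29 = 0.0203
Total = 0.1697.
Largest term belongs to MetroPost, so MetroPost is most probable.

MetroPost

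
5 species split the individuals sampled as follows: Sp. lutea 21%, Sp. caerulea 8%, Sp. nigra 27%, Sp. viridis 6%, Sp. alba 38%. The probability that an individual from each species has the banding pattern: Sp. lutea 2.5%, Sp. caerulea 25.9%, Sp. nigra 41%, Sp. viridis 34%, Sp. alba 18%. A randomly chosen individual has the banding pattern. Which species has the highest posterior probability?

Compute prior × likelihood for every hypothesis:
  Sp. lutea: 0.21 × 0.025 = 0.00525
  Sp. caerulea: 0.08 × 0.259 = 0.02072
  Sp. nigra: 0.27 × 0.41 = 0.1107
  Sp. viridis: 0.06 × 0.34 = 0.0204
  Sp. alba: 0.38 × 0.18 = 0.0684
Sum = 0.22547.
Largest term belongs to Sp. nigra, so Sp. nigra is most probable.

Sp. nigra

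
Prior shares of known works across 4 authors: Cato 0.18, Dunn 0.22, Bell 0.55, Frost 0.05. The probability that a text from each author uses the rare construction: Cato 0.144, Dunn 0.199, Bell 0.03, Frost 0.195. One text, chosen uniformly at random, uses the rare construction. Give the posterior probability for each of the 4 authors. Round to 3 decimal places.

Unnormalized posteriors (prior × likelihood):
  Cato: 0.18 × 0.144 = 0.02592
  Dunn: 0.22 × 0.199 = 0.04378
  Bell: 0.55 × 0.03 = 0.0165
  Frost: 0.05 × 0.195 = 0.00975
Normalizing constant = 0.09595.
P(Cato | rare-form) = 0.02592/0.09595 ≈ 0.270
P(Dunn | rare-form) = 0.04378/0.09595 ≈ 0.456
P(Bell | rare-form) = 0.0165/0.09595 ≈ 0.172
P(Frost | rare-form) = 0.00975/0.09595 ≈ 0.102
(Check: 0.270+0.456+0.172+0.102 = 1.000.)

Cato 0.270, Dunn 0.456, Bell 0.172, Frost 0.102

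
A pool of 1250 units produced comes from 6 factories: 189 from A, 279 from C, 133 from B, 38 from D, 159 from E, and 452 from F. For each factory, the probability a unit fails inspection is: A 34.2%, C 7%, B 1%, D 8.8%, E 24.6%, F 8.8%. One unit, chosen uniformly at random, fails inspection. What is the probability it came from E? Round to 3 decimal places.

0.233

Prior × likelihood for each hypothesis:
  A: 0.1512 × 0.342 = 0.0517104
  C: 0.2232 × 0.07 = 0.015624
  B: 0.1064 × 0.01 = 0.001064
  D: 0.0304 × 0.088 = 0.0026752
  E: 0.1272 × 0.246 = 0.0312912
  F: 0.3616 × 0.088 = 0.0318208
Normalizing constant = 0.1341856.
P(E | evidence) = 0.0312912 / 0.1341856 ≈ 0.233.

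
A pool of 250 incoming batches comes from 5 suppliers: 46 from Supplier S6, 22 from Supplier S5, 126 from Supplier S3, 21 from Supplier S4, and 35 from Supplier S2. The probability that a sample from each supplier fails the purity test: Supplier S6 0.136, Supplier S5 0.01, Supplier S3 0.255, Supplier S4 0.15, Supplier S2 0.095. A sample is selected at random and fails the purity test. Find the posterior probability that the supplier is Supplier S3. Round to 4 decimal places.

0.7127

Unnormalized posteriors (prior × likelihood):
  Supplier S6: 0.184 × 0.136 = 0.025024
  Supplier S5: 0.088 × 0.01 = 0.00088
  Supplier S3: 0.504 × 0.255 = 0.12852
  Supplier S4: 0.084 × 0.15 = 0.0126
  Supplier S2: 0.14 × 0.095 = 0.0133
Sum = 0.180324.
P(Supplier S3 | evidence) = 0.12852 / 0.180324 ≈ 0.7127.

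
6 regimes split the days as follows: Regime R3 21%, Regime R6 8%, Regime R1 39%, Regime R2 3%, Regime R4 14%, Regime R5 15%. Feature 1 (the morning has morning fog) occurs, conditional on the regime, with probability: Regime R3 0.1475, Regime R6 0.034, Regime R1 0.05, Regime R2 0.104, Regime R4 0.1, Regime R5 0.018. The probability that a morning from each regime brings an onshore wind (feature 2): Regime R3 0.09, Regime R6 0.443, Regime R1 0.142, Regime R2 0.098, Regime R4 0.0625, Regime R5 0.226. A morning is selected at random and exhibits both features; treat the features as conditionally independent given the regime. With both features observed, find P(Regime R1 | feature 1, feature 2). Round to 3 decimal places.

0.324

Prior × likelihood for each hypothesis:
  Regime R3: 0.21 × 0.1475 × 0.09 = 0.00278775
  Regime R6: 0.08 × 0.034 × 0.443 = 0.00120496
  Regime R1: 0.39 × 0.05 × 0.142 = 0.002769
  Regime R2: 0.03 × 0.104 × 0.098 = 0.00030576
  Regime R4: 0.14 × 0.1 × 0.0625 = 0.000875
  Regime R5: 0.15 × 0.018 × 0.226 = 0.0006102
Sum = 0.00855267.
P(Regime R1 | evidence) = 0.002769 / 0.00855267 ≈ 0.324.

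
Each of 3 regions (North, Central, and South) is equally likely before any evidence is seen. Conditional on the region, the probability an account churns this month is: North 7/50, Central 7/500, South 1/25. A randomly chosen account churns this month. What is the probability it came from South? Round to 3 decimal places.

With a uniform prior (1/3 each), posterior ∝ likelihood:
  North: 0.14
  Central: 0.014
  South: 0.04
Normalizing constant = 0.194.
P(South | evidence) = 0.04 / 0.194 ≈ 0.206.

0.206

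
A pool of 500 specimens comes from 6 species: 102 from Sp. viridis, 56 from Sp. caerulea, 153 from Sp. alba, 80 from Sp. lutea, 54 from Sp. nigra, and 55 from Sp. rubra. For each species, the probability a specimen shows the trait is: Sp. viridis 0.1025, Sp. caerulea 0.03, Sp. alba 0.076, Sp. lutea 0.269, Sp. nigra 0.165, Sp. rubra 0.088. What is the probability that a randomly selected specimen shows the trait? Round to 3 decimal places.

Unnormalized posteriors (prior × likelihood):
  Sp. viridis: 0.204 × 0.1025 = 0.02091
  Sp. caerulea: 0.112 × 0.03 = 0.00336
  Sp. alba: 0.306 × 0.076 = 0.023256
  Sp. lutea: 0.16 × 0.269 = 0.04304
  Sp. nigra: 0.108 × 0.165 = 0.01782
  Sp. rubra: 0.11 × 0.088 = 0.00968
P(trait) = 0.02091 + 0.00336 + 0.023256 + 0.04304 + 0.01782 + 0.00968 = 0.118066 → 0.118.

0.118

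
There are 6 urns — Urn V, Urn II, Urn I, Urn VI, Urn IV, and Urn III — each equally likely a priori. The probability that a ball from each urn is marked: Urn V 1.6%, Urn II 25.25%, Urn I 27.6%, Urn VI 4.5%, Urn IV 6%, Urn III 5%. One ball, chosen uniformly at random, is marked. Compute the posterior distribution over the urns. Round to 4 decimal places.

Urn V 0.0229, Urn II 0.3610, Urn I 0.3946, Urn VI 0.0643, Urn IV 0.0858, Urn III 0.0715

With a uniform prior (1/6 each), posterior ∝ likelihood:
  Urn V: 0.016
  Urn II: 0.2525
  Urn I: 0.276
  Urn VI: 0.045
  Urn IV: 0.06
  Urn III: 0.05
Normalizing constant = 0.6995.
P(Urn V | marked) = 0.016/0.6995 ≈ 0.0229
P(Urn II | marked) = 0.2525/0.6995 ≈ 0.3610
P(Urn I | marked) = 0.276/0.6995 ≈ 0.3946
P(Urn VI | marked) = 0.045/0.6995 ≈ 0.0643
P(Urn IV | marked) = 0.06/0.6995 ≈ 0.0858
P(Urn III | marked) = 0.05/0.6995 ≈ 0.0715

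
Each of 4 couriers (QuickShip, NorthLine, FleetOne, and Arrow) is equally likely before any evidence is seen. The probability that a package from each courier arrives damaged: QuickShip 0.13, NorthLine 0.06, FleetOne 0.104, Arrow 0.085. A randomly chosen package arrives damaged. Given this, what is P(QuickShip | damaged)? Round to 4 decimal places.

With a uniform prior (1/4 each), posterior ∝ likelihood:
  QuickShip: 0.13
  NorthLine: 0.06
  FleetOne: 0.104
  Arrow: 0.085
Sum = 0.379.
P(QuickShip | evidence) = 0.13 / 0.379 ≈ 0.3430.

0.3430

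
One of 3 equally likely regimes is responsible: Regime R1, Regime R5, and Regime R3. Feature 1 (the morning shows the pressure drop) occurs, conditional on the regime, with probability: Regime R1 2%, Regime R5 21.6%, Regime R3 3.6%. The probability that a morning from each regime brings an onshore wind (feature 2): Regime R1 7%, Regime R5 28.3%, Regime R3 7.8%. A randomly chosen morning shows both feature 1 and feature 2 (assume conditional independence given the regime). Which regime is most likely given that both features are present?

Regime R5

With a uniform prior (1/3 each), posterior ∝ likelihood:
  Regime R1: 0.02 × 0.07 = 0.0014
  Regime R5: 0.216 × 0.283 = 0.061128
  Regime R3: 0.036 × 0.078 = 0.002808
Normalizing constant = 0.065336.
Largest term belongs to Regime R5, so Regime R5 is most probable.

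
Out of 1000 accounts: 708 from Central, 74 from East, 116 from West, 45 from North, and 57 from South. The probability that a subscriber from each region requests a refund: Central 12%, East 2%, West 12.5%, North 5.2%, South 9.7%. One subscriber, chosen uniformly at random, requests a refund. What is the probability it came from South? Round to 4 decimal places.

0.0508

Prior × likelihood for each hypothesis:
  Central: 0.708 × 0.12 = 0.08496
  East: 0.074 × 0.02 = 0.00148
  West: 0.116 × 0.125 = 0.0145
  North: 0.045 × 0.052 = 0.00234
  South: 0.057 × 0.097 = 0.005529
Total = 0.108809.
P(South | evidence) = 0.005529 / 0.108809 ≈ 0.0508.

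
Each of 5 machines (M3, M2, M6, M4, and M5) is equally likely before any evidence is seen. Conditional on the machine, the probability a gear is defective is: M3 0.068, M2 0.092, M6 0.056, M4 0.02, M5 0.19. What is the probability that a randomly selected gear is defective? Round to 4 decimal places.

With a uniform prior (1/5 each), posterior ∝ likelihood:
  M3: 0.068
  M2: 0.092
  M6: 0.056
  M4: 0.02
  M5: 0.19
P(defective) = (1/5) × (0.068 + 0.092 + 0.056 + 0.02 + 0.19) = 0.426/5 ≈ 0.0852.

0.0852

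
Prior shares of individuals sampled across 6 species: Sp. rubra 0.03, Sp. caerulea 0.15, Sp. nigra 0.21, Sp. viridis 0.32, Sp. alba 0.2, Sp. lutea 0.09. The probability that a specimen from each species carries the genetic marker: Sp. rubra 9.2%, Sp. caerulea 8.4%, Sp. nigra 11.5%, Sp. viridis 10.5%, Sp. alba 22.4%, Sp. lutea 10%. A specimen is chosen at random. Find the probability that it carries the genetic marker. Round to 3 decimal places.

0.127

Unnormalized posteriors (prior × likelihood):
  Sp. rubra: 0.03 × 0.092 = 0.00276
  Sp. caerulea: 0.15 × 0.084 = 0.0126
  Sp. nigra: 0.21 × 0.115 = 0.02415
  Sp. viridis: 0.32 × 0.105 = 0.0336
  Sp. alba: 0.2 × 0.224 = 0.0448
  Sp. lutea: 0.09 × 0.1 = 0.009
P(marker) = 0.00276 + 0.0126 + 0.02415 + 0.0336 + 0.0448 + 0.009 = 0.12691 → 0.127.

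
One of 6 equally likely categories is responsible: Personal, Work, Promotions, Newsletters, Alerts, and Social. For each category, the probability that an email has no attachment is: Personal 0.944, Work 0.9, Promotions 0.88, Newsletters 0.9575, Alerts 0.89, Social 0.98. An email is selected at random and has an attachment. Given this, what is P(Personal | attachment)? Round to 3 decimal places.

Taking complements, P(attachment | each) = Personal 0.056, Work 0.1, Promotions 0.12, Newsletters 0.0425, Alerts 0.11, Social 0.02.
With a uniform prior (1/6 each), posterior ∝ likelihood:
  Personal: 0.056
  Work: 0.1
  Promotions: 0.12
  Newsletters: 0.0425
  Alerts: 0.11
  Social: 0.02
Total = 0.4485.
P(Personal | evidence) = 0.056 / 0.4485 ≈ 0.125.

0.125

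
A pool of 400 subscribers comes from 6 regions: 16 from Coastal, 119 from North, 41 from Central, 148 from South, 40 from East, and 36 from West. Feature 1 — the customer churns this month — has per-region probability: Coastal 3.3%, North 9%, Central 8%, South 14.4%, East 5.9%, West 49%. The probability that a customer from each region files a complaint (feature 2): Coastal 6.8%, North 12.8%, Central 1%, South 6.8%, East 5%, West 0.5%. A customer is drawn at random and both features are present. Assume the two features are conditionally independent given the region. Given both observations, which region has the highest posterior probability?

Prior × likelihood for each hypothesis:
  Coastal: 0.04 × 0.033 × 0.068 = 0.00008976
  North: 0.2975 × 0.09 × 0.128 = 0.0034272
  Central: 0.1025 × 0.08 × 0.01 = 0.000082
  South: 0.37 × 0.144 × 0.068 = 0.00362304
  East: 0.1 × 0.059 × 0.05 = 0.000295
  West: 0.09 × 0.49 × 0.005 = 0.0002205
Normalizing constant = 0.0077375.
Largest term belongs to South, so South is most probable.

South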